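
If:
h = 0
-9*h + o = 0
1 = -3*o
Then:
No Solution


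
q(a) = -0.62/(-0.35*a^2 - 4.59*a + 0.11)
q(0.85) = 0.15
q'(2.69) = -0.02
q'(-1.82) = -0.04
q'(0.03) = -3642.55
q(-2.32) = -0.07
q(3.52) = 0.03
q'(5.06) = -0.00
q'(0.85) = -0.20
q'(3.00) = -0.01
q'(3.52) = -0.01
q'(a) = -0.62*(0.7*a + 4.59)/(-0.35*a^2 - 4.59*a + 0.11)^2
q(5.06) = 0.02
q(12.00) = 0.01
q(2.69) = 0.04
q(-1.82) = -0.08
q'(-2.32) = -0.02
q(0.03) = 22.13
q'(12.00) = -0.00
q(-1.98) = -0.08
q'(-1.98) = -0.03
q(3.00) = 0.04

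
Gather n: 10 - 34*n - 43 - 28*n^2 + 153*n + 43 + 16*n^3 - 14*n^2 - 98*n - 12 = 16*n^3 - 42*n^2 + 21*n - 2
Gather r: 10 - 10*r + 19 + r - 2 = 27 - 9*r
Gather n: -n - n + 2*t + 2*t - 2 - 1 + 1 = -2*n + 4*t - 2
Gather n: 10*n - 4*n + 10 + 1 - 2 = 6*n + 9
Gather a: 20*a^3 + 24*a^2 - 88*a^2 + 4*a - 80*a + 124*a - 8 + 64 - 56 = 20*a^3 - 64*a^2 + 48*a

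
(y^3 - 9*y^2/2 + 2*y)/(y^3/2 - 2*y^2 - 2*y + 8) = y*(2*y - 1)/(y^2 - 4)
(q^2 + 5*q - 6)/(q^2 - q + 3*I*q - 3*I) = (q + 6)/(q + 3*I)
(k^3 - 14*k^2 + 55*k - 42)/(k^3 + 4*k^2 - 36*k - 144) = (k^2 - 8*k + 7)/(k^2 + 10*k + 24)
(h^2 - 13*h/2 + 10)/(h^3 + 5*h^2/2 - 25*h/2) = (h - 4)/(h*(h + 5))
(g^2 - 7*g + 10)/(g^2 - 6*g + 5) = (g - 2)/(g - 1)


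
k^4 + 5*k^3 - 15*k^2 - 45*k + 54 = (k - 3)*(k - 1)*(k + 3)*(k + 6)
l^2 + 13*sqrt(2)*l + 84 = (l + 6*sqrt(2))*(l + 7*sqrt(2))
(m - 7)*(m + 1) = m^2 - 6*m - 7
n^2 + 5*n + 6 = (n + 2)*(n + 3)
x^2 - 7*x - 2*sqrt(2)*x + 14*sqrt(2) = (x - 7)*(x - 2*sqrt(2))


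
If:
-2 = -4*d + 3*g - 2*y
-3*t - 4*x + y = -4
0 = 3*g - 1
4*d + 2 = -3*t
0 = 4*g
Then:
No Solution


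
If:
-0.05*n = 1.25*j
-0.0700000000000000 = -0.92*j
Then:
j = 0.08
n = -1.90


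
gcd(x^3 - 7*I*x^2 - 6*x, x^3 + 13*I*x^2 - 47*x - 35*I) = 1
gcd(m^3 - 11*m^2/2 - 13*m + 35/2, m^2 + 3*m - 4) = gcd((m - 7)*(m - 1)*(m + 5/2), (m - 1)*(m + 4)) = m - 1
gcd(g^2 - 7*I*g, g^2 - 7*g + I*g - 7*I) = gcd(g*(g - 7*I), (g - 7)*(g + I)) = 1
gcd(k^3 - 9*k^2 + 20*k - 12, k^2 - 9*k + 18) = k - 6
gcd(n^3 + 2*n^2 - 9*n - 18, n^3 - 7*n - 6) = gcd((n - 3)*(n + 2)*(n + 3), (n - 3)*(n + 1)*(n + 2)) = n^2 - n - 6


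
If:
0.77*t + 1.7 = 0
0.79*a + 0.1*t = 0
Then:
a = 0.28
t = -2.21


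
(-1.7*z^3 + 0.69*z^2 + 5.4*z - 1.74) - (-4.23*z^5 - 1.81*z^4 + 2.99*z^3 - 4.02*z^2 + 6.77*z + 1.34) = 4.23*z^5 + 1.81*z^4 - 4.69*z^3 + 4.71*z^2 - 1.37*z - 3.08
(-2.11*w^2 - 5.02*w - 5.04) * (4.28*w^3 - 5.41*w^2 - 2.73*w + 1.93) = -9.0308*w^5 - 10.0705*w^4 + 11.3473*w^3 + 36.8987*w^2 + 4.0706*w - 9.7272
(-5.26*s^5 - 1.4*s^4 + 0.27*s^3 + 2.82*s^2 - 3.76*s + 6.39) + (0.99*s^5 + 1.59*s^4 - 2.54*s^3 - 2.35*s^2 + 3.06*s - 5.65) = -4.27*s^5 + 0.19*s^4 - 2.27*s^3 + 0.47*s^2 - 0.7*s + 0.739999999999999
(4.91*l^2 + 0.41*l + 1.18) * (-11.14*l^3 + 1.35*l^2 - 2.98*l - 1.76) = -54.6974*l^5 + 2.0611*l^4 - 27.2235*l^3 - 8.2704*l^2 - 4.238*l - 2.0768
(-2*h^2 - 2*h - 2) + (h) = -2*h^2 - h - 2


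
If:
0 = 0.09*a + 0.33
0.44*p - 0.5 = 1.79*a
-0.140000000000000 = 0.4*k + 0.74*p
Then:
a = -3.67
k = 25.14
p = -13.78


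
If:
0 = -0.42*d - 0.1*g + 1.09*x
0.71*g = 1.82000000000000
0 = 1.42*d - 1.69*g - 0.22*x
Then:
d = 3.28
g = 2.56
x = 1.50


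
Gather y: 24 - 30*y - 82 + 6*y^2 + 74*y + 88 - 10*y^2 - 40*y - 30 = -4*y^2 + 4*y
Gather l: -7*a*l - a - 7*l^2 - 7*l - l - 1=-a - 7*l^2 + l*(-7*a - 8) - 1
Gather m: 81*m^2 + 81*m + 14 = 81*m^2 + 81*m + 14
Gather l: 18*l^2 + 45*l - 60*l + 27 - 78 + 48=18*l^2 - 15*l - 3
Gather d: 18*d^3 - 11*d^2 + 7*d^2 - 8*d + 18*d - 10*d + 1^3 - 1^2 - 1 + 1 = 18*d^3 - 4*d^2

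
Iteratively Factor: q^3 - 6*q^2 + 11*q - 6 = (q - 3)*(q^2 - 3*q + 2) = (q - 3)*(q - 1)*(q - 2)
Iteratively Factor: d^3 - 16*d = (d)*(d^2 - 16) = d*(d - 4)*(d + 4)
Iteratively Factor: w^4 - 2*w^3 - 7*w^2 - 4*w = (w + 1)*(w^3 - 3*w^2 - 4*w) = w*(w + 1)*(w^2 - 3*w - 4) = w*(w + 1)^2*(w - 4)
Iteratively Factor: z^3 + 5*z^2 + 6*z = (z)*(z^2 + 5*z + 6) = z*(z + 2)*(z + 3)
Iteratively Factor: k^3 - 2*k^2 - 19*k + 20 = (k - 5)*(k^2 + 3*k - 4) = (k - 5)*(k + 4)*(k - 1)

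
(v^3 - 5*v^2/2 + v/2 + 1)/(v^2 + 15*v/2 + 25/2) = (2*v^3 - 5*v^2 + v + 2)/(2*v^2 + 15*v + 25)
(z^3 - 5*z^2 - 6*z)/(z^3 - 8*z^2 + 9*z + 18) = z/(z - 3)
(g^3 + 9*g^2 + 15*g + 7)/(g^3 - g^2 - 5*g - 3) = (g + 7)/(g - 3)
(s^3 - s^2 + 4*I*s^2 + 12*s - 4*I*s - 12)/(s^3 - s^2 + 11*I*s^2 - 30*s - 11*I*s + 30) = (s - 2*I)/(s + 5*I)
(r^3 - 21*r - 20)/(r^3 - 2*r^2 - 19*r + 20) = (r + 1)/(r - 1)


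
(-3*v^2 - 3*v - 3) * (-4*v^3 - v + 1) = 12*v^5 + 12*v^4 + 15*v^3 - 3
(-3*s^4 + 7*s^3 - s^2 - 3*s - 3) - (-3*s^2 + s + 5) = -3*s^4 + 7*s^3 + 2*s^2 - 4*s - 8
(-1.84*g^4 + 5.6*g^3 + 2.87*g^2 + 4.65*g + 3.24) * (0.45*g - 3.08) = -0.828*g^5 + 8.1872*g^4 - 15.9565*g^3 - 6.7471*g^2 - 12.864*g - 9.9792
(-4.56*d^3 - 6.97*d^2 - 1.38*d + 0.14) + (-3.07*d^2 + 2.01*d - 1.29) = -4.56*d^3 - 10.04*d^2 + 0.63*d - 1.15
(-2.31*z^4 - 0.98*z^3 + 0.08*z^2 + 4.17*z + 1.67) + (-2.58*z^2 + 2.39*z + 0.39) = -2.31*z^4 - 0.98*z^3 - 2.5*z^2 + 6.56*z + 2.06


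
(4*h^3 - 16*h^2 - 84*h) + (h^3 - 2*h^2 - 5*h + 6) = 5*h^3 - 18*h^2 - 89*h + 6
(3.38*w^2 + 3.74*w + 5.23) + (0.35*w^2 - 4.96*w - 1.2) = 3.73*w^2 - 1.22*w + 4.03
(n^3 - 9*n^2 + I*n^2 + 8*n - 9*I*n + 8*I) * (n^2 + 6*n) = n^5 - 3*n^4 + I*n^4 - 46*n^3 - 3*I*n^3 + 48*n^2 - 46*I*n^2 + 48*I*n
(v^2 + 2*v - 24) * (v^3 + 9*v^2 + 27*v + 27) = v^5 + 11*v^4 + 21*v^3 - 135*v^2 - 594*v - 648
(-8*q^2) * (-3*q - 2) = 24*q^3 + 16*q^2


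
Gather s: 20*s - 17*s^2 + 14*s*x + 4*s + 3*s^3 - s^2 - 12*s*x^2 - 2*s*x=3*s^3 - 18*s^2 + s*(-12*x^2 + 12*x + 24)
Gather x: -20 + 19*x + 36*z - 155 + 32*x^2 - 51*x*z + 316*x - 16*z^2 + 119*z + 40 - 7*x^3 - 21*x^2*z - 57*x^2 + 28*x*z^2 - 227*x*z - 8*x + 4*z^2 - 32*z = -7*x^3 + x^2*(-21*z - 25) + x*(28*z^2 - 278*z + 327) - 12*z^2 + 123*z - 135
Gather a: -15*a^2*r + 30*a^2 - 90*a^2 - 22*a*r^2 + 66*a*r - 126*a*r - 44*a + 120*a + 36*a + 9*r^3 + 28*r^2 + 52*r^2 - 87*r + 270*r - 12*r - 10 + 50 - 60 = a^2*(-15*r - 60) + a*(-22*r^2 - 60*r + 112) + 9*r^3 + 80*r^2 + 171*r - 20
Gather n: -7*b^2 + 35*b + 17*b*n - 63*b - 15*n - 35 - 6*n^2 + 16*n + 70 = -7*b^2 - 28*b - 6*n^2 + n*(17*b + 1) + 35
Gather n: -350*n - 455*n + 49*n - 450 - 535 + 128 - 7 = -756*n - 864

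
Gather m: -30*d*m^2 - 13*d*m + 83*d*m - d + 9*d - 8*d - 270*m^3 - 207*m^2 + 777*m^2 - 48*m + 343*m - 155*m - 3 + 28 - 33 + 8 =-270*m^3 + m^2*(570 - 30*d) + m*(70*d + 140)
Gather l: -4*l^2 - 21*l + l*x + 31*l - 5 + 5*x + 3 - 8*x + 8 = -4*l^2 + l*(x + 10) - 3*x + 6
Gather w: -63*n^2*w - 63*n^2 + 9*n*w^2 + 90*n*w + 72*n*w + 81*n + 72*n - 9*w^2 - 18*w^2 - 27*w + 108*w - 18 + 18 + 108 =-63*n^2 + 153*n + w^2*(9*n - 27) + w*(-63*n^2 + 162*n + 81) + 108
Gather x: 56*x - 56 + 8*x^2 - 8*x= 8*x^2 + 48*x - 56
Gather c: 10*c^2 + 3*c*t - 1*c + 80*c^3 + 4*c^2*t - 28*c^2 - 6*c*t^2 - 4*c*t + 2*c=80*c^3 + c^2*(4*t - 18) + c*(-6*t^2 - t + 1)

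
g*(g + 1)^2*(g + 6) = g^4 + 8*g^3 + 13*g^2 + 6*g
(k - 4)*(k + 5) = k^2 + k - 20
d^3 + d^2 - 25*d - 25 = (d - 5)*(d + 1)*(d + 5)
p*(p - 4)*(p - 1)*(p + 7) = p^4 + 2*p^3 - 31*p^2 + 28*p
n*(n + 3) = n^2 + 3*n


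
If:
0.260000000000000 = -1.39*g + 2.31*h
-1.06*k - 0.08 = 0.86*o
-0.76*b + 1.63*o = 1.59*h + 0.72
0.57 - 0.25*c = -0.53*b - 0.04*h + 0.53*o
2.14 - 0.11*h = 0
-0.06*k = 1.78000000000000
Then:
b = 36.58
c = 5.61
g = 32.14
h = 19.45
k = -29.67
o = 36.47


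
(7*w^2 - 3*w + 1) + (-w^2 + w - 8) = 6*w^2 - 2*w - 7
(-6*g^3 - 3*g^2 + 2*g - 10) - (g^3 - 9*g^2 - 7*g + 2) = -7*g^3 + 6*g^2 + 9*g - 12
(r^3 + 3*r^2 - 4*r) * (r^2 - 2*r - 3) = r^5 + r^4 - 13*r^3 - r^2 + 12*r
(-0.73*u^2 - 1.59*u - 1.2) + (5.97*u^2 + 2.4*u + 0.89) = 5.24*u^2 + 0.81*u - 0.31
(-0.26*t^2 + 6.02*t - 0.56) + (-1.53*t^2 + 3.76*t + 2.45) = -1.79*t^2 + 9.78*t + 1.89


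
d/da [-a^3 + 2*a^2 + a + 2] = -3*a^2 + 4*a + 1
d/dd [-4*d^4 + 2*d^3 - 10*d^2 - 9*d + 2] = -16*d^3 + 6*d^2 - 20*d - 9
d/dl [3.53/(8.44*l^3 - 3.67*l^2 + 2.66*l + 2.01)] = (-89.3796*l^2 + 25.9102*l - 9.3898)/(8.44*l^3 - 3.67*l^2 + 2.66*l + 2.01)^2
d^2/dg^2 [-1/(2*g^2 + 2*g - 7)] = 4*(2*g^2 + 2*g - 2*(2*g + 1)^2 - 7)/(2*g^2 + 2*g - 7)^3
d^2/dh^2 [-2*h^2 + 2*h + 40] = -4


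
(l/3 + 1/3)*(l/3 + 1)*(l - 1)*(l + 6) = l^4/9 + l^3 + 17*l^2/9 - l - 2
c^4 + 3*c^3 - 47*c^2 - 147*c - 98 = (c - 7)*(c + 1)*(c + 2)*(c + 7)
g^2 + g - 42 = (g - 6)*(g + 7)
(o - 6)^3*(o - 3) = o^4 - 21*o^3 + 162*o^2 - 540*o + 648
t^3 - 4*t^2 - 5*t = t*(t - 5)*(t + 1)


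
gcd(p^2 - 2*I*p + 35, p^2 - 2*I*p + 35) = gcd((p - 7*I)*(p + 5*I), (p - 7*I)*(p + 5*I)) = p^2 - 2*I*p + 35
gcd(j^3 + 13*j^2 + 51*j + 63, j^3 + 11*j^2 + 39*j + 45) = j^2 + 6*j + 9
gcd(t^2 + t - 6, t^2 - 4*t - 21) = t + 3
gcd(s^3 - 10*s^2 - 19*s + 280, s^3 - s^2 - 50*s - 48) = s - 8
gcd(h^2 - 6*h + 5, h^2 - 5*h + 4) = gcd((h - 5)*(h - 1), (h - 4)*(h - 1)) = h - 1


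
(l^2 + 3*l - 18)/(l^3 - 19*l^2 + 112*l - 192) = (l + 6)/(l^2 - 16*l + 64)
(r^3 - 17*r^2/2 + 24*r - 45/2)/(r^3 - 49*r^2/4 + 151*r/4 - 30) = 2*(2*r^2 - 11*r + 15)/(4*r^2 - 37*r + 40)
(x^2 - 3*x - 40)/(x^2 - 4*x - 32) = (x + 5)/(x + 4)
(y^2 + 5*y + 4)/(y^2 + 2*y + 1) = (y + 4)/(y + 1)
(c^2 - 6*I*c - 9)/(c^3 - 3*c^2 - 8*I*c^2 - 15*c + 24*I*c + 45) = (c - 3*I)/(c^2 - c*(3 + 5*I) + 15*I)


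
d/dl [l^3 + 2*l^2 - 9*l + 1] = 3*l^2 + 4*l - 9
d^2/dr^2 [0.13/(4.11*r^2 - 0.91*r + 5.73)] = (-4.391946*r^2 + 0.972426*r + 0.13*(8.22*r - 0.91)*(16.44*r - 1.82) - 6.123078)/(4.11*r^2 - 0.91*r + 5.73)^3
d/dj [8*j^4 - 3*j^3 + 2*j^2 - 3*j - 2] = 32*j^3 - 9*j^2 + 4*j - 3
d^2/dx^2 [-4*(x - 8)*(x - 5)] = -8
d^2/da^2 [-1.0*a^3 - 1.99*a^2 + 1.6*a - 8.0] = -6.0*a - 3.98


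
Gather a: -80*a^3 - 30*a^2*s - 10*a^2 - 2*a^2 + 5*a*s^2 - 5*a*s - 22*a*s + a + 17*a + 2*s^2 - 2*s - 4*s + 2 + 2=-80*a^3 + a^2*(-30*s - 12) + a*(5*s^2 - 27*s + 18) + 2*s^2 - 6*s + 4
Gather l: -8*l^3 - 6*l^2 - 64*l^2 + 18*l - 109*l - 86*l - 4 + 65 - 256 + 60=-8*l^3 - 70*l^2 - 177*l - 135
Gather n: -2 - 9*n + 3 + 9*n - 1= 0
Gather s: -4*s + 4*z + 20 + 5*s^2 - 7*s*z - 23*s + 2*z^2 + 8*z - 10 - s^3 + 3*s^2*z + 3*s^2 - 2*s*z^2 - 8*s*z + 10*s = -s^3 + s^2*(3*z + 8) + s*(-2*z^2 - 15*z - 17) + 2*z^2 + 12*z + 10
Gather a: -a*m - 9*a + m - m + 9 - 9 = a*(-m - 9)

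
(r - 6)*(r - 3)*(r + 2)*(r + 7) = r^4 - 49*r^2 + 36*r + 252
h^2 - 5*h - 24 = (h - 8)*(h + 3)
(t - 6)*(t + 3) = t^2 - 3*t - 18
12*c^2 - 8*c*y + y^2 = (-6*c + y)*(-2*c + y)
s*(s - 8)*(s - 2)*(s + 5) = s^4 - 5*s^3 - 34*s^2 + 80*s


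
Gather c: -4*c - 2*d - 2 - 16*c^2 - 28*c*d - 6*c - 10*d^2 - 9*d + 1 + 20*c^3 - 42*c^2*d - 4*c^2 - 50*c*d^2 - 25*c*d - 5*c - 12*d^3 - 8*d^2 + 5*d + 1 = 20*c^3 + c^2*(-42*d - 20) + c*(-50*d^2 - 53*d - 15) - 12*d^3 - 18*d^2 - 6*d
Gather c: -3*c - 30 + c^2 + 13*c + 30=c^2 + 10*c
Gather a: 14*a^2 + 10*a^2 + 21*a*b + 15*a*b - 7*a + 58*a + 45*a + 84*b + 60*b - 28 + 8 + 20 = 24*a^2 + a*(36*b + 96) + 144*b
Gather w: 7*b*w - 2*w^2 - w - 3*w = -2*w^2 + w*(7*b - 4)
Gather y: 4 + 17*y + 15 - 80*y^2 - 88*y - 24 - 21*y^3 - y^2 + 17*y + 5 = -21*y^3 - 81*y^2 - 54*y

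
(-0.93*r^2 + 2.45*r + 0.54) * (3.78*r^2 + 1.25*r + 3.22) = -3.5154*r^4 + 8.0985*r^3 + 2.1091*r^2 + 8.564*r + 1.7388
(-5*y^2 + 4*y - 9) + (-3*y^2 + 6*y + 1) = -8*y^2 + 10*y - 8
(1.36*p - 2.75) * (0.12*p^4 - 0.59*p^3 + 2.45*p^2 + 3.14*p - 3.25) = 0.1632*p^5 - 1.1324*p^4 + 4.9545*p^3 - 2.4671*p^2 - 13.055*p + 8.9375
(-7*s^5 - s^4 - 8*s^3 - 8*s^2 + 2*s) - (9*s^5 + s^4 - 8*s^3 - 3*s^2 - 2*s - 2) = -16*s^5 - 2*s^4 - 5*s^2 + 4*s + 2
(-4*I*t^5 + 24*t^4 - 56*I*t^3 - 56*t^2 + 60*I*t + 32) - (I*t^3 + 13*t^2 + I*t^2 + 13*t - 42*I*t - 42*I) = -4*I*t^5 + 24*t^4 - 57*I*t^3 - 69*t^2 - I*t^2 - 13*t + 102*I*t + 32 + 42*I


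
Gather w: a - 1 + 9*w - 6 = a + 9*w - 7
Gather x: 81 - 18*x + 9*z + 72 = -18*x + 9*z + 153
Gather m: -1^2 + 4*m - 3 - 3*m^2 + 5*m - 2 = -3*m^2 + 9*m - 6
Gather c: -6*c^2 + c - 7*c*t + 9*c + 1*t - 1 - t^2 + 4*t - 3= -6*c^2 + c*(10 - 7*t) - t^2 + 5*t - 4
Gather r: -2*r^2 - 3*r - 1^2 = -2*r^2 - 3*r - 1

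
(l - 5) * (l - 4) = l^2 - 9*l + 20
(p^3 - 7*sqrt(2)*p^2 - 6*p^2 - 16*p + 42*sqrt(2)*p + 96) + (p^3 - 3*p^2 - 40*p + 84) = 2*p^3 - 7*sqrt(2)*p^2 - 9*p^2 - 56*p + 42*sqrt(2)*p + 180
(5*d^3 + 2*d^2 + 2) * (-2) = -10*d^3 - 4*d^2 - 4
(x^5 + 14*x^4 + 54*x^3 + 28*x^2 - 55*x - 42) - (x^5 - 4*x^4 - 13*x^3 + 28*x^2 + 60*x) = 18*x^4 + 67*x^3 - 115*x - 42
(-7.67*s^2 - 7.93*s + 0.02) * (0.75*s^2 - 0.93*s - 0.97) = -5.7525*s^4 + 1.1856*s^3 + 14.8298*s^2 + 7.6735*s - 0.0194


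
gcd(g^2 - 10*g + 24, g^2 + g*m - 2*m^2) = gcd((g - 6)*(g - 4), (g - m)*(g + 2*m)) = 1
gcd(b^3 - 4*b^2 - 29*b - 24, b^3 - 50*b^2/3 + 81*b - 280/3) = b - 8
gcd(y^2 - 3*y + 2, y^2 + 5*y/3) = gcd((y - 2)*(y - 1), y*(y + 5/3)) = 1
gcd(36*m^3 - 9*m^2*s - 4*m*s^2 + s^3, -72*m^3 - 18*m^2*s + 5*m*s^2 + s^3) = -12*m^2 - m*s + s^2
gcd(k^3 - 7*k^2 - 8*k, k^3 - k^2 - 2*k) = k^2 + k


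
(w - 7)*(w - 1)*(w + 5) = w^3 - 3*w^2 - 33*w + 35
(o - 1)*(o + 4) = o^2 + 3*o - 4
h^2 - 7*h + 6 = (h - 6)*(h - 1)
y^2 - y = y*(y - 1)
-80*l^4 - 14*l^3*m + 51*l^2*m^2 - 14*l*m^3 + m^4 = (-8*l + m)*(-5*l + m)*(-2*l + m)*(l + m)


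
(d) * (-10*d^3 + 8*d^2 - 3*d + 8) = -10*d^4 + 8*d^3 - 3*d^2 + 8*d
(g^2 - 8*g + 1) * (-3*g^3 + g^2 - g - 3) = -3*g^5 + 25*g^4 - 12*g^3 + 6*g^2 + 23*g - 3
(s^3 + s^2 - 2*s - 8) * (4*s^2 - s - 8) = 4*s^5 + 3*s^4 - 17*s^3 - 38*s^2 + 24*s + 64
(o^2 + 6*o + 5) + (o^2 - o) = 2*o^2 + 5*o + 5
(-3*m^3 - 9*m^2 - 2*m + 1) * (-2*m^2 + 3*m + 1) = 6*m^5 + 9*m^4 - 26*m^3 - 17*m^2 + m + 1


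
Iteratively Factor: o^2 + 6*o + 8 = (o + 2)*(o + 4)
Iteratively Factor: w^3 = (w)*(w^2) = w^2*(w)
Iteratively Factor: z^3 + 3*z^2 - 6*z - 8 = (z - 2)*(z^2 + 5*z + 4) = (z - 2)*(z + 1)*(z + 4)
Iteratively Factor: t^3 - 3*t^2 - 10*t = (t)*(t^2 - 3*t - 10) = t*(t - 5)*(t + 2)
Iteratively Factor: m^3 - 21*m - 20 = (m - 5)*(m^2 + 5*m + 4) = (m - 5)*(m + 4)*(m + 1)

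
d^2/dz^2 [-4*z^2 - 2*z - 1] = -8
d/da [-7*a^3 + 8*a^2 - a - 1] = -21*a^2 + 16*a - 1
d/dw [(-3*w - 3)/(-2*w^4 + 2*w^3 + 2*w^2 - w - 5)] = 3*(2*w^4 - 2*w^3 - 2*w^2 + w - (w + 1)*(8*w^3 - 6*w^2 - 4*w + 1) + 5)/(2*w^4 - 2*w^3 - 2*w^2 + w + 5)^2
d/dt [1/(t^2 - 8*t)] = 2*(4 - t)/(t^2*(t - 8)^2)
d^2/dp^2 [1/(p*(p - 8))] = 2*(p^2 + p*(p - 8) + (p - 8)^2)/(p^3*(p - 8)^3)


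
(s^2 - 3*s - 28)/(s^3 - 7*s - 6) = (-s^2 + 3*s + 28)/(-s^3 + 7*s + 6)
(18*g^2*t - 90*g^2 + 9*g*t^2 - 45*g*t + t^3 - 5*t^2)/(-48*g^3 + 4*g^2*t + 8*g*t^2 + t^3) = (3*g*t - 15*g + t^2 - 5*t)/(-8*g^2 + 2*g*t + t^2)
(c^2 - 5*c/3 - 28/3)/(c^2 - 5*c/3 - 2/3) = (-3*c^2 + 5*c + 28)/(-3*c^2 + 5*c + 2)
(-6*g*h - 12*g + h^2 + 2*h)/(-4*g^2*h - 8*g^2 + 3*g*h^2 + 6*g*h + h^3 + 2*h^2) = (6*g - h)/(4*g^2 - 3*g*h - h^2)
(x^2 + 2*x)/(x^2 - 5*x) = (x + 2)/(x - 5)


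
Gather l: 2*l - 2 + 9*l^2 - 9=9*l^2 + 2*l - 11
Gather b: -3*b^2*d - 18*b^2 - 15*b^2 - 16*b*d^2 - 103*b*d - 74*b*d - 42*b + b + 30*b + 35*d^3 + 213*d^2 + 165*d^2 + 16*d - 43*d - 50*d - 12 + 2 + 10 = b^2*(-3*d - 33) + b*(-16*d^2 - 177*d - 11) + 35*d^3 + 378*d^2 - 77*d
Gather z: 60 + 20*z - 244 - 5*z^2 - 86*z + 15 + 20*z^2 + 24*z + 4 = 15*z^2 - 42*z - 165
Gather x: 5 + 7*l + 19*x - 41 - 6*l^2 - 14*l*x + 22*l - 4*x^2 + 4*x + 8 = -6*l^2 + 29*l - 4*x^2 + x*(23 - 14*l) - 28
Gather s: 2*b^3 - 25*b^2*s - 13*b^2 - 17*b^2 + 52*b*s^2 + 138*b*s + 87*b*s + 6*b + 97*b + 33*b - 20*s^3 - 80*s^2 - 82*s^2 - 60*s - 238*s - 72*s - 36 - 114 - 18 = 2*b^3 - 30*b^2 + 136*b - 20*s^3 + s^2*(52*b - 162) + s*(-25*b^2 + 225*b - 370) - 168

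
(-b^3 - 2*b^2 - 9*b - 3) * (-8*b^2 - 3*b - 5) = 8*b^5 + 19*b^4 + 83*b^3 + 61*b^2 + 54*b + 15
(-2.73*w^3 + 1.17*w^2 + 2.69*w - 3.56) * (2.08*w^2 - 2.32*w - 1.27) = -5.6784*w^5 + 8.7672*w^4 + 6.3479*w^3 - 15.1315*w^2 + 4.8429*w + 4.5212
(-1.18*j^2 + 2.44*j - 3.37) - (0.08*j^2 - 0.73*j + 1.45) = -1.26*j^2 + 3.17*j - 4.82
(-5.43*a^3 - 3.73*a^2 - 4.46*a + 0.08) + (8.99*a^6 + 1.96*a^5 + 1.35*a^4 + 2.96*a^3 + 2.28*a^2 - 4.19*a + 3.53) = 8.99*a^6 + 1.96*a^5 + 1.35*a^4 - 2.47*a^3 - 1.45*a^2 - 8.65*a + 3.61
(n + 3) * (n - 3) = n^2 - 9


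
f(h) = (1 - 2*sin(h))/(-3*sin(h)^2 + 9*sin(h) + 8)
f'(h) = (1 - 2*sin(h))*(6*sin(h)*cos(h) - 9*cos(h))/(-3*sin(h)^2 + 9*sin(h) + 8)^2 - 2*cos(h)/(-3*sin(h)^2 + 9*sin(h) + 8) = (-6*sin(h)^2 + 6*sin(h) - 25)*cos(h)/(3*sin(h)^2 - 9*sin(h) - 8)^2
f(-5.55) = -0.03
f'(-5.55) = -0.11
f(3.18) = 0.14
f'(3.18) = 0.43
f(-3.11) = 0.14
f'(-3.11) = 0.42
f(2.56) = -0.01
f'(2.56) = 0.14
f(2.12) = -0.05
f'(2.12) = 0.07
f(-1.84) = -0.85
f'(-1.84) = 0.81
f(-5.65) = -0.01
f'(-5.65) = -0.13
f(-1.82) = -0.83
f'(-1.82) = 0.72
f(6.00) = 0.30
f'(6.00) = -0.95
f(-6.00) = 0.04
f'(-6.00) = -0.22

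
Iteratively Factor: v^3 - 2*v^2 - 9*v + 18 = (v + 3)*(v^2 - 5*v + 6) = (v - 3)*(v + 3)*(v - 2)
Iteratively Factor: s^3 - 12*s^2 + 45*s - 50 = (s - 2)*(s^2 - 10*s + 25) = (s - 5)*(s - 2)*(s - 5)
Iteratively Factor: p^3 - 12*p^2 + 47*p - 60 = (p - 3)*(p^2 - 9*p + 20) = (p - 5)*(p - 3)*(p - 4)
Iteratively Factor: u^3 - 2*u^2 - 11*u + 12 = (u - 1)*(u^2 - u - 12) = (u - 4)*(u - 1)*(u + 3)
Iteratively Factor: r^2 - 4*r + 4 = (r - 2)*(r - 2)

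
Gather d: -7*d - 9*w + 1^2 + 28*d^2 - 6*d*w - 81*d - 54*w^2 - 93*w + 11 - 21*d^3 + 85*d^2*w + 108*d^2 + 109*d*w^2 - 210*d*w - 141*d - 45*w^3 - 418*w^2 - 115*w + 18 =-21*d^3 + d^2*(85*w + 136) + d*(109*w^2 - 216*w - 229) - 45*w^3 - 472*w^2 - 217*w + 30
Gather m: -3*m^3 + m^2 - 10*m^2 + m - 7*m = -3*m^3 - 9*m^2 - 6*m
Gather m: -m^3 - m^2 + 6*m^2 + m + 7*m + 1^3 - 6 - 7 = -m^3 + 5*m^2 + 8*m - 12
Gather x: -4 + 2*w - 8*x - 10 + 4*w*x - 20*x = 2*w + x*(4*w - 28) - 14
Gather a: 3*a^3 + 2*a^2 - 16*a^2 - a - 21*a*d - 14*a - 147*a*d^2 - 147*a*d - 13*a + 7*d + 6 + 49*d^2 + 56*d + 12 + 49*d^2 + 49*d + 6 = 3*a^3 - 14*a^2 + a*(-147*d^2 - 168*d - 28) + 98*d^2 + 112*d + 24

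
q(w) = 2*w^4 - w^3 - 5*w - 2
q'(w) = 8*w^3 - 3*w^2 - 5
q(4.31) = 586.53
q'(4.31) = 579.78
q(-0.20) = -0.99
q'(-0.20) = -5.18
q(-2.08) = 54.83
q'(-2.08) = -89.97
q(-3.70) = 441.99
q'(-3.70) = -451.29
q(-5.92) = 2691.57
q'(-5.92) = -1769.94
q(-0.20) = -0.99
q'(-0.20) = -5.18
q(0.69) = -5.33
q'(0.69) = -3.80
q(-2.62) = 123.32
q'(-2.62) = -169.47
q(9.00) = 12346.00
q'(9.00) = 5584.00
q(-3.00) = 202.00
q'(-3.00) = -248.00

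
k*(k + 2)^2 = k^3 + 4*k^2 + 4*k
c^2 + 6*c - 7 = (c - 1)*(c + 7)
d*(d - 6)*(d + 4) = d^3 - 2*d^2 - 24*d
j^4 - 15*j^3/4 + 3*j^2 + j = j*(j - 2)^2*(j + 1/4)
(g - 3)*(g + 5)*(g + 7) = g^3 + 9*g^2 - g - 105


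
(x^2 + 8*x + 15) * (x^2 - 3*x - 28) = x^4 + 5*x^3 - 37*x^2 - 269*x - 420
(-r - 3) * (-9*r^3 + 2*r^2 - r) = 9*r^4 + 25*r^3 - 5*r^2 + 3*r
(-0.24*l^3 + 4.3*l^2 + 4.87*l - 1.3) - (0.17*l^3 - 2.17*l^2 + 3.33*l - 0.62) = -0.41*l^3 + 6.47*l^2 + 1.54*l - 0.68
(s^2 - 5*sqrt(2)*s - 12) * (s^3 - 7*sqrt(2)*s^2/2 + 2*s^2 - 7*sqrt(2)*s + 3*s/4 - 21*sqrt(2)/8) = s^5 - 17*sqrt(2)*s^4/2 + 2*s^4 - 17*sqrt(2)*s^3 + 95*s^3/4 + 46*s^2 + 285*sqrt(2)*s^2/8 + 69*s/4 + 84*sqrt(2)*s + 63*sqrt(2)/2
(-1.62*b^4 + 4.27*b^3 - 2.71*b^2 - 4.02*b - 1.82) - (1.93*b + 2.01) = -1.62*b^4 + 4.27*b^3 - 2.71*b^2 - 5.95*b - 3.83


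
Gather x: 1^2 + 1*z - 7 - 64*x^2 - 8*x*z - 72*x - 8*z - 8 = -64*x^2 + x*(-8*z - 72) - 7*z - 14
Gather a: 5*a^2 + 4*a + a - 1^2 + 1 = 5*a^2 + 5*a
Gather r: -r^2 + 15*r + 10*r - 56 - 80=-r^2 + 25*r - 136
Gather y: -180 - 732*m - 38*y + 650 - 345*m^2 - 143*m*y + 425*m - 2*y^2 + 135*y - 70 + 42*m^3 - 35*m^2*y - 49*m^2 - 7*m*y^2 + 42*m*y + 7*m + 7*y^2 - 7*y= 42*m^3 - 394*m^2 - 300*m + y^2*(5 - 7*m) + y*(-35*m^2 - 101*m + 90) + 400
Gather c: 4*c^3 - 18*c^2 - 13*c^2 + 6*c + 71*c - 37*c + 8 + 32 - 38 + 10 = 4*c^3 - 31*c^2 + 40*c + 12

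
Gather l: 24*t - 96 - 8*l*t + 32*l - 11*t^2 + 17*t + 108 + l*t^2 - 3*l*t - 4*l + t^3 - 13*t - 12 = l*(t^2 - 11*t + 28) + t^3 - 11*t^2 + 28*t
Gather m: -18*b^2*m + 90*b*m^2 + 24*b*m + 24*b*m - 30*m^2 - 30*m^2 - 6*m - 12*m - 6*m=m^2*(90*b - 60) + m*(-18*b^2 + 48*b - 24)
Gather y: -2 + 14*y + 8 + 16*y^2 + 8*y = 16*y^2 + 22*y + 6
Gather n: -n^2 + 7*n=-n^2 + 7*n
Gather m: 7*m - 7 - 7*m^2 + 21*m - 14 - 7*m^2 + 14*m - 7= -14*m^2 + 42*m - 28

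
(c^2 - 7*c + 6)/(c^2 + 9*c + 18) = (c^2 - 7*c + 6)/(c^2 + 9*c + 18)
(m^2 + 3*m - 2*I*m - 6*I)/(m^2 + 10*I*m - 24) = (m^2 + m*(3 - 2*I) - 6*I)/(m^2 + 10*I*m - 24)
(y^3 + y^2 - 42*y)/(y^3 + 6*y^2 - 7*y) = (y - 6)/(y - 1)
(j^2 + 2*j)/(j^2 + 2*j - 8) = j*(j + 2)/(j^2 + 2*j - 8)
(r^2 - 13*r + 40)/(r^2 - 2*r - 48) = (r - 5)/(r + 6)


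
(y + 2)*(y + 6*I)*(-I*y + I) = -I*y^3 + 6*y^2 - I*y^2 + 6*y + 2*I*y - 12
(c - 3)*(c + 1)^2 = c^3 - c^2 - 5*c - 3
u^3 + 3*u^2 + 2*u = u*(u + 1)*(u + 2)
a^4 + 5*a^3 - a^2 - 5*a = a*(a - 1)*(a + 1)*(a + 5)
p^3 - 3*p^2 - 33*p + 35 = (p - 7)*(p - 1)*(p + 5)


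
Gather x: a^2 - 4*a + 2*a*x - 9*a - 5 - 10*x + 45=a^2 - 13*a + x*(2*a - 10) + 40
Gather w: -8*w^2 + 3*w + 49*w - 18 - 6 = -8*w^2 + 52*w - 24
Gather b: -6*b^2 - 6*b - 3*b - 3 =-6*b^2 - 9*b - 3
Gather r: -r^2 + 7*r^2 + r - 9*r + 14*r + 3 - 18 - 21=6*r^2 + 6*r - 36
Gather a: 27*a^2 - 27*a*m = 27*a^2 - 27*a*m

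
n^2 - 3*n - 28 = (n - 7)*(n + 4)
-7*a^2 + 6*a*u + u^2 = (-a + u)*(7*a + u)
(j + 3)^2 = j^2 + 6*j + 9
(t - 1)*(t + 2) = t^2 + t - 2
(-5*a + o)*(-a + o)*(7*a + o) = 35*a^3 - 37*a^2*o + a*o^2 + o^3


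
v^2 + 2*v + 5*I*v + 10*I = (v + 2)*(v + 5*I)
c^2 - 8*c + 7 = (c - 7)*(c - 1)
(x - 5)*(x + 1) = x^2 - 4*x - 5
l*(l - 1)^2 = l^3 - 2*l^2 + l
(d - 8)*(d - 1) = d^2 - 9*d + 8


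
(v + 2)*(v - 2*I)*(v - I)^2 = v^4 + 2*v^3 - 4*I*v^3 - 5*v^2 - 8*I*v^2 - 10*v + 2*I*v + 4*I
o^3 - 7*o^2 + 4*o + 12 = (o - 6)*(o - 2)*(o + 1)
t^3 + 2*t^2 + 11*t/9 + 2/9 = (t + 1/3)*(t + 2/3)*(t + 1)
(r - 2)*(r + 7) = r^2 + 5*r - 14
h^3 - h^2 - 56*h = h*(h - 8)*(h + 7)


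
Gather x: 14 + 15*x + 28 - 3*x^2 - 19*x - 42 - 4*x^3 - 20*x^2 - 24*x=-4*x^3 - 23*x^2 - 28*x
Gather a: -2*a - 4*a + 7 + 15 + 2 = 24 - 6*a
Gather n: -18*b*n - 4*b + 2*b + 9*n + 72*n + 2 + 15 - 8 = -2*b + n*(81 - 18*b) + 9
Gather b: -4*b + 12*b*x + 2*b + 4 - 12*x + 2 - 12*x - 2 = b*(12*x - 2) - 24*x + 4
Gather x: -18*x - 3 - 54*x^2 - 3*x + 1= -54*x^2 - 21*x - 2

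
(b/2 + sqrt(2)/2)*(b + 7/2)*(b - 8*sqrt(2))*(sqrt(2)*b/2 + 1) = sqrt(2)*b^4/4 - 3*b^3 + 7*sqrt(2)*b^3/8 - 15*sqrt(2)*b^2/2 - 21*b^2/2 - 105*sqrt(2)*b/4 - 8*b - 28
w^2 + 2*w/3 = w*(w + 2/3)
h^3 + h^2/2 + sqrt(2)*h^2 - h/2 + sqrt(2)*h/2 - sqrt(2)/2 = (h - 1/2)*(h + 1)*(h + sqrt(2))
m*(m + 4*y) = m^2 + 4*m*y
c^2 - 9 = (c - 3)*(c + 3)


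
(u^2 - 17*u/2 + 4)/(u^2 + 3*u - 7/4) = 2*(u - 8)/(2*u + 7)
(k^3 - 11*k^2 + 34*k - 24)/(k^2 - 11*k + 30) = (k^2 - 5*k + 4)/(k - 5)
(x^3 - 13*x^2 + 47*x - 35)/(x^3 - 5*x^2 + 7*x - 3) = (x^2 - 12*x + 35)/(x^2 - 4*x + 3)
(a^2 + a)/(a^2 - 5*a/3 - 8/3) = 3*a/(3*a - 8)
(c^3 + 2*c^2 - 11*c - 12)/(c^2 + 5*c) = (c^3 + 2*c^2 - 11*c - 12)/(c*(c + 5))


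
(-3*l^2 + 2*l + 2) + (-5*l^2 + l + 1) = -8*l^2 + 3*l + 3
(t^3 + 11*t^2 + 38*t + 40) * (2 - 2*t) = -2*t^4 - 20*t^3 - 54*t^2 - 4*t + 80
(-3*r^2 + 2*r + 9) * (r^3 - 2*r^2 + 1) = -3*r^5 + 8*r^4 + 5*r^3 - 21*r^2 + 2*r + 9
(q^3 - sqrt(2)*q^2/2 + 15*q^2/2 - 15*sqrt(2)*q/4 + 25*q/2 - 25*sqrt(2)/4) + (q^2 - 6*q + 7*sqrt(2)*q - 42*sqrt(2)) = q^3 - sqrt(2)*q^2/2 + 17*q^2/2 + 13*sqrt(2)*q/4 + 13*q/2 - 193*sqrt(2)/4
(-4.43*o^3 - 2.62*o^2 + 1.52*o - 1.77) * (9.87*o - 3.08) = -43.7241*o^4 - 12.215*o^3 + 23.072*o^2 - 22.1515*o + 5.4516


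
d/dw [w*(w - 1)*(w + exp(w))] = w^2*exp(w) + 3*w^2 + w*exp(w) - 2*w - exp(w)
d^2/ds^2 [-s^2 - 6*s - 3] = -2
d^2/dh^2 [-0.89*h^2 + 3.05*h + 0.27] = -1.78000000000000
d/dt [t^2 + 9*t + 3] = 2*t + 9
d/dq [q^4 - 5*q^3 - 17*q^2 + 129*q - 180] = 4*q^3 - 15*q^2 - 34*q + 129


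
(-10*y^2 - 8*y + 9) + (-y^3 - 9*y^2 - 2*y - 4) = -y^3 - 19*y^2 - 10*y + 5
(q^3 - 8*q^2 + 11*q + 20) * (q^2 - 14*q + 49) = q^5 - 22*q^4 + 172*q^3 - 526*q^2 + 259*q + 980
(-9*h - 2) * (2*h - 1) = -18*h^2 + 5*h + 2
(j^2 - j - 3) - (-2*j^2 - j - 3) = 3*j^2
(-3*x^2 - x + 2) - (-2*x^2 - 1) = -x^2 - x + 3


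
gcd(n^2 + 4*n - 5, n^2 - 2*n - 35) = n + 5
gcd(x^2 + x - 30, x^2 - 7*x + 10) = x - 5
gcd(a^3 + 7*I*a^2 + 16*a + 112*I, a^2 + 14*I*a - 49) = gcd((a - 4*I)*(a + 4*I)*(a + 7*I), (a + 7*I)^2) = a + 7*I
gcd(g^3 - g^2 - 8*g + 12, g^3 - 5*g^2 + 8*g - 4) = g^2 - 4*g + 4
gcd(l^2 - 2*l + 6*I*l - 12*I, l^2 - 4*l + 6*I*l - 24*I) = l + 6*I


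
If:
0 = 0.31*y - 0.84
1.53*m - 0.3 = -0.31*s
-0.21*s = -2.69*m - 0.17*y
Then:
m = -0.07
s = 1.31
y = 2.71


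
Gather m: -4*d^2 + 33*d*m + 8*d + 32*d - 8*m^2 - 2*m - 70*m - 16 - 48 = -4*d^2 + 40*d - 8*m^2 + m*(33*d - 72) - 64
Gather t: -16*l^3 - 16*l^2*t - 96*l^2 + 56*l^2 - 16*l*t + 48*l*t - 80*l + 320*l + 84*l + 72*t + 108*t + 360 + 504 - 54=-16*l^3 - 40*l^2 + 324*l + t*(-16*l^2 + 32*l + 180) + 810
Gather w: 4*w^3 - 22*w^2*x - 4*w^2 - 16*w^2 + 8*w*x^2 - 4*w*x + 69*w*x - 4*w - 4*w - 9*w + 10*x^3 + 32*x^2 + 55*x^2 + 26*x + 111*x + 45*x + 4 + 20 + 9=4*w^3 + w^2*(-22*x - 20) + w*(8*x^2 + 65*x - 17) + 10*x^3 + 87*x^2 + 182*x + 33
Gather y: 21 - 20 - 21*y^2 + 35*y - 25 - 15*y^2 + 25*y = -36*y^2 + 60*y - 24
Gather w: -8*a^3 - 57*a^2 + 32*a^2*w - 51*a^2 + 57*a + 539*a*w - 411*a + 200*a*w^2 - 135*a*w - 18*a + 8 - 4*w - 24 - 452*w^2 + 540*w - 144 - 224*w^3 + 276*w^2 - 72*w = -8*a^3 - 108*a^2 - 372*a - 224*w^3 + w^2*(200*a - 176) + w*(32*a^2 + 404*a + 464) - 160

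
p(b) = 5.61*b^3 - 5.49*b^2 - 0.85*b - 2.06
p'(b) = 16.83*b^2 - 10.98*b - 0.85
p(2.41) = 42.53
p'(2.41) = 70.44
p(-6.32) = -1632.14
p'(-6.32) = 740.77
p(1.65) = 6.79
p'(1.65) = 26.85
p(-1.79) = -50.30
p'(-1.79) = 72.73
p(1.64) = 6.53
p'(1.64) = 26.41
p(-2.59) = -134.15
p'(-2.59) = 140.49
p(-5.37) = -1024.54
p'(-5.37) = 543.44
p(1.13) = -1.94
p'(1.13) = 8.23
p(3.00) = 97.45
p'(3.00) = 117.68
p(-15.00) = -20158.31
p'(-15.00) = 3950.60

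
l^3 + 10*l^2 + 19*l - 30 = (l - 1)*(l + 5)*(l + 6)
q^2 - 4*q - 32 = (q - 8)*(q + 4)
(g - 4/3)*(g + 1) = g^2 - g/3 - 4/3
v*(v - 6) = v^2 - 6*v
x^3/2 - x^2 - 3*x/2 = x*(x/2 + 1/2)*(x - 3)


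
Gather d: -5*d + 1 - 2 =-5*d - 1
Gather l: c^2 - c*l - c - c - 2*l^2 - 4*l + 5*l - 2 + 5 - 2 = c^2 - 2*c - 2*l^2 + l*(1 - c) + 1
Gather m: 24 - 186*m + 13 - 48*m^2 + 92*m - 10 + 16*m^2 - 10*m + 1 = -32*m^2 - 104*m + 28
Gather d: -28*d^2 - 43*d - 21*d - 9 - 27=-28*d^2 - 64*d - 36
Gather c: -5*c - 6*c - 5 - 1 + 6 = -11*c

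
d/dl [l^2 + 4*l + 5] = 2*l + 4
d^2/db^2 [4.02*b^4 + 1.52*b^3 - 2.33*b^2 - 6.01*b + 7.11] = 48.24*b^2 + 9.12*b - 4.66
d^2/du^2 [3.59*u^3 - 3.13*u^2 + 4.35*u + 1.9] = 21.54*u - 6.26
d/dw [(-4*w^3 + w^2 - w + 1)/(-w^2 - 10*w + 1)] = (4*w^4 + 80*w^3 - 23*w^2 + 4*w + 9)/(w^4 + 20*w^3 + 98*w^2 - 20*w + 1)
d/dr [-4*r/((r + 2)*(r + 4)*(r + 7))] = 4*(2*r^3 + 13*r^2 - 56)/(r^6 + 26*r^5 + 269*r^4 + 1412*r^3 + 3956*r^2 + 5600*r + 3136)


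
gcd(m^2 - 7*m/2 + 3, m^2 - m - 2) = m - 2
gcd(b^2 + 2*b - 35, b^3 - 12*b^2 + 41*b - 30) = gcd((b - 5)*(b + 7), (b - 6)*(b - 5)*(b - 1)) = b - 5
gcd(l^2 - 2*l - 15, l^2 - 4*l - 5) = l - 5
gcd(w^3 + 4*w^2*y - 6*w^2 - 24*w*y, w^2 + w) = w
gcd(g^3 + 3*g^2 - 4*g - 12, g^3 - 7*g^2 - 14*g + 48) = g^2 + g - 6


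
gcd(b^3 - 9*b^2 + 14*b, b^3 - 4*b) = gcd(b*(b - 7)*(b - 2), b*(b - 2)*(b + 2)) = b^2 - 2*b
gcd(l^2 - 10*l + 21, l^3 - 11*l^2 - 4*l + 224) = l - 7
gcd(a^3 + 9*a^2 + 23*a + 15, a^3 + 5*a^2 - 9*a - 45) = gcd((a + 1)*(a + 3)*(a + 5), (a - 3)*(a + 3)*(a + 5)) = a^2 + 8*a + 15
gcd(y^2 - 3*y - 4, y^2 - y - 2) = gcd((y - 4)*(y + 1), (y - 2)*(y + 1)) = y + 1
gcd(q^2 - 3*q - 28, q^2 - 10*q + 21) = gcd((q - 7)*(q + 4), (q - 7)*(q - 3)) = q - 7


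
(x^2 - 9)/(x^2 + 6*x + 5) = (x^2 - 9)/(x^2 + 6*x + 5)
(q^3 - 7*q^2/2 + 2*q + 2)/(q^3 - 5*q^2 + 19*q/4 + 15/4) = 2*(q^2 - 4*q + 4)/(2*q^2 - 11*q + 15)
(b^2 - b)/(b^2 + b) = (b - 1)/(b + 1)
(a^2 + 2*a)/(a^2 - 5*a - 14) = a/(a - 7)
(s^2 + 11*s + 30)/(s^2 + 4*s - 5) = (s + 6)/(s - 1)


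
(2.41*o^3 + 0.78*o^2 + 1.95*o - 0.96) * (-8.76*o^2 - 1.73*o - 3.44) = -21.1116*o^5 - 11.0021*o^4 - 26.7218*o^3 + 2.3529*o^2 - 5.0472*o + 3.3024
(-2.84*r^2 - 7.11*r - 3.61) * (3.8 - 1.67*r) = 4.7428*r^3 + 1.0817*r^2 - 20.9893*r - 13.718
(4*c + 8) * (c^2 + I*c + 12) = 4*c^3 + 8*c^2 + 4*I*c^2 + 48*c + 8*I*c + 96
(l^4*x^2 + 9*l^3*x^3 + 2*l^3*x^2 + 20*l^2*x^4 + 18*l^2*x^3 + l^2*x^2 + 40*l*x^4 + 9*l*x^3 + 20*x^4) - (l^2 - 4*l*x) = l^4*x^2 + 9*l^3*x^3 + 2*l^3*x^2 + 20*l^2*x^4 + 18*l^2*x^3 + l^2*x^2 - l^2 + 40*l*x^4 + 9*l*x^3 + 4*l*x + 20*x^4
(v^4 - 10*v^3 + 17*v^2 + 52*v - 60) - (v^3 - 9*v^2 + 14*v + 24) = v^4 - 11*v^3 + 26*v^2 + 38*v - 84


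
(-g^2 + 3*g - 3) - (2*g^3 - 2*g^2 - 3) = -2*g^3 + g^2 + 3*g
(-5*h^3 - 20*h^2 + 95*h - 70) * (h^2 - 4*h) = -5*h^5 + 175*h^3 - 450*h^2 + 280*h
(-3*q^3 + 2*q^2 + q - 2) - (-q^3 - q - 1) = -2*q^3 + 2*q^2 + 2*q - 1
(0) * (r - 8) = 0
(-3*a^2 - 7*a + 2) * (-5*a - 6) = 15*a^3 + 53*a^2 + 32*a - 12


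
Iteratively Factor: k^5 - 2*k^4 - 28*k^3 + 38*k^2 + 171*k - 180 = (k - 3)*(k^4 + k^3 - 25*k^2 - 37*k + 60) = (k - 3)*(k + 4)*(k^3 - 3*k^2 - 13*k + 15) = (k - 3)*(k - 1)*(k + 4)*(k^2 - 2*k - 15) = (k - 5)*(k - 3)*(k - 1)*(k + 4)*(k + 3)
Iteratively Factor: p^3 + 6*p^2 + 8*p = (p + 4)*(p^2 + 2*p) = p*(p + 4)*(p + 2)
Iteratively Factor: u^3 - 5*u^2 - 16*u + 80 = (u + 4)*(u^2 - 9*u + 20) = (u - 4)*(u + 4)*(u - 5)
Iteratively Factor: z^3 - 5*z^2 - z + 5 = (z + 1)*(z^2 - 6*z + 5) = (z - 1)*(z + 1)*(z - 5)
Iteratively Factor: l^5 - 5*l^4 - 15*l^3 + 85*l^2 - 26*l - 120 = (l - 2)*(l^4 - 3*l^3 - 21*l^2 + 43*l + 60) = (l - 2)*(l + 1)*(l^3 - 4*l^2 - 17*l + 60) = (l - 3)*(l - 2)*(l + 1)*(l^2 - l - 20) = (l - 5)*(l - 3)*(l - 2)*(l + 1)*(l + 4)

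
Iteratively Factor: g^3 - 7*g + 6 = (g + 3)*(g^2 - 3*g + 2) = (g - 1)*(g + 3)*(g - 2)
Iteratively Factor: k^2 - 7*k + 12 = (k - 3)*(k - 4)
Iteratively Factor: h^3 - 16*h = (h)*(h^2 - 16) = h*(h - 4)*(h + 4)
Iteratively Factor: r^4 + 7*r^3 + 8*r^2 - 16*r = (r - 1)*(r^3 + 8*r^2 + 16*r) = (r - 1)*(r + 4)*(r^2 + 4*r) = (r - 1)*(r + 4)^2*(r)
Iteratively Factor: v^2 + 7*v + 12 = (v + 4)*(v + 3)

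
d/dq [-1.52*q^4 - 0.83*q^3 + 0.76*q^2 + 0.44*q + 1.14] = -6.08*q^3 - 2.49*q^2 + 1.52*q + 0.44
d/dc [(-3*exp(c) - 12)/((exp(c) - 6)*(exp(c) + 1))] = 3*(exp(2*c) + 8*exp(c) - 14)*exp(c)/(exp(4*c) - 10*exp(3*c) + 13*exp(2*c) + 60*exp(c) + 36)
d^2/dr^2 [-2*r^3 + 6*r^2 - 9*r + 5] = 12 - 12*r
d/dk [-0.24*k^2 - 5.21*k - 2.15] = -0.48*k - 5.21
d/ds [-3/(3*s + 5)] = 9/(3*s + 5)^2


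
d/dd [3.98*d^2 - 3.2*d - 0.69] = 7.96*d - 3.2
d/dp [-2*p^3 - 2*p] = -6*p^2 - 2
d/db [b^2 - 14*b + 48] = 2*b - 14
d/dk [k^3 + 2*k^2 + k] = 3*k^2 + 4*k + 1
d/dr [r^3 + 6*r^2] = 3*r*(r + 4)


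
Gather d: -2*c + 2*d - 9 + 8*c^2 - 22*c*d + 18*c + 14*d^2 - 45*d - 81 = 8*c^2 + 16*c + 14*d^2 + d*(-22*c - 43) - 90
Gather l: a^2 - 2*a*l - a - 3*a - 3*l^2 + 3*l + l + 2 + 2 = a^2 - 4*a - 3*l^2 + l*(4 - 2*a) + 4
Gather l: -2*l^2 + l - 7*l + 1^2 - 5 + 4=-2*l^2 - 6*l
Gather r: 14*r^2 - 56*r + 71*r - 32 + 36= 14*r^2 + 15*r + 4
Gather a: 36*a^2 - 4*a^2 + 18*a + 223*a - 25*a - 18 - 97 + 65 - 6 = 32*a^2 + 216*a - 56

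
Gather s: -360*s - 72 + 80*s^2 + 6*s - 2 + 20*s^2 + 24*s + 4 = 100*s^2 - 330*s - 70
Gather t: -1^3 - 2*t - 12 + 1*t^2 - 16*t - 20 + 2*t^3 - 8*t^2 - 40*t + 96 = 2*t^3 - 7*t^2 - 58*t + 63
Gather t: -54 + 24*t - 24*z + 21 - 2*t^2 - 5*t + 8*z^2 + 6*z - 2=-2*t^2 + 19*t + 8*z^2 - 18*z - 35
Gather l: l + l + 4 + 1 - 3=2*l + 2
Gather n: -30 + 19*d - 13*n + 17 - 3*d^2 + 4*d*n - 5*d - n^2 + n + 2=-3*d^2 + 14*d - n^2 + n*(4*d - 12) - 11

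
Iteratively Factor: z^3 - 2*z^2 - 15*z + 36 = (z - 3)*(z^2 + z - 12) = (z - 3)^2*(z + 4)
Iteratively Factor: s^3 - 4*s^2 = (s - 4)*(s^2) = s*(s - 4)*(s)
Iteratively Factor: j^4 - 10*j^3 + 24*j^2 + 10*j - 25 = (j - 5)*(j^3 - 5*j^2 - j + 5) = (j - 5)^2*(j^2 - 1) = (j - 5)^2*(j + 1)*(j - 1)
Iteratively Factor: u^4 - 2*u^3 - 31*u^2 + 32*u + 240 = (u - 4)*(u^3 + 2*u^2 - 23*u - 60) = (u - 4)*(u + 3)*(u^2 - u - 20) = (u - 5)*(u - 4)*(u + 3)*(u + 4)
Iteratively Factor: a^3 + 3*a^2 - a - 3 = (a + 1)*(a^2 + 2*a - 3) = (a - 1)*(a + 1)*(a + 3)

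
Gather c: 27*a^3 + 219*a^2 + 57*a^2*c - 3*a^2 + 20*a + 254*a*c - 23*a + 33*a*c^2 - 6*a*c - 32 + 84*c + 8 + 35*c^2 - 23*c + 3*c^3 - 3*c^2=27*a^3 + 216*a^2 - 3*a + 3*c^3 + c^2*(33*a + 32) + c*(57*a^2 + 248*a + 61) - 24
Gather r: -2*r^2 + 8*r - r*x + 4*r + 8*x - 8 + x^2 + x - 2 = -2*r^2 + r*(12 - x) + x^2 + 9*x - 10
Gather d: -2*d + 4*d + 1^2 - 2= 2*d - 1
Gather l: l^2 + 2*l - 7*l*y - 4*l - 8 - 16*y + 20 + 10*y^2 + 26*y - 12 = l^2 + l*(-7*y - 2) + 10*y^2 + 10*y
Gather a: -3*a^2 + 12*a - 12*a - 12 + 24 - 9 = 3 - 3*a^2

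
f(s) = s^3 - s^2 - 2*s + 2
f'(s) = 3*s^2 - 2*s - 2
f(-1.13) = 1.54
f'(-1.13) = 4.09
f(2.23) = 3.66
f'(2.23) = 8.46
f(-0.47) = 2.62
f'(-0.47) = -0.40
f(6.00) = 170.00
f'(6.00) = 94.00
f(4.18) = 49.20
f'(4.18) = 42.06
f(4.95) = 88.88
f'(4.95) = 61.61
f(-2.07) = -7.01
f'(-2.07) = 14.99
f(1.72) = 0.69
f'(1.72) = 3.44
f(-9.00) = -790.00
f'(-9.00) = 259.00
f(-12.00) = -1846.00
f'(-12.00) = 454.00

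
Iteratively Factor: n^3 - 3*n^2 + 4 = (n - 2)*(n^2 - n - 2) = (n - 2)^2*(n + 1)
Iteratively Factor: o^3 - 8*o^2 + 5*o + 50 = (o - 5)*(o^2 - 3*o - 10) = (o - 5)*(o + 2)*(o - 5)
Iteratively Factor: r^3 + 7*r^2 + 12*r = (r + 4)*(r^2 + 3*r) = (r + 3)*(r + 4)*(r)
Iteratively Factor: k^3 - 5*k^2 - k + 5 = (k - 1)*(k^2 - 4*k - 5) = (k - 1)*(k + 1)*(k - 5)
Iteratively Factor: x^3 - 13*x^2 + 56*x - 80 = (x - 5)*(x^2 - 8*x + 16) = (x - 5)*(x - 4)*(x - 4)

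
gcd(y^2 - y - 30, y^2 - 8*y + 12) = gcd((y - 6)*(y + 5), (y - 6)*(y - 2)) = y - 6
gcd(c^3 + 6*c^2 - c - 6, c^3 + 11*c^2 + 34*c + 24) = c^2 + 7*c + 6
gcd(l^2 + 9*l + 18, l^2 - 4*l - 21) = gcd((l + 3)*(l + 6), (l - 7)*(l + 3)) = l + 3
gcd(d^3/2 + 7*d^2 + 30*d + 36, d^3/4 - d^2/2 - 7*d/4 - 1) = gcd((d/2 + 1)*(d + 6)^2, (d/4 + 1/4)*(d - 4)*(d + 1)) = 1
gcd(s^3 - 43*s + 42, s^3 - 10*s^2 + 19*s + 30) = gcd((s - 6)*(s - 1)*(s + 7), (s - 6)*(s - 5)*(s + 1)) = s - 6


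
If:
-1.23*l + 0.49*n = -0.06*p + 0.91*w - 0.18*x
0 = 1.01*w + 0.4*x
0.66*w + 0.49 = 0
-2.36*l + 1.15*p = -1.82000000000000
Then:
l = 0.48728813559322*p + 0.771186440677966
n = 1.10074368730543*p - 0.131588891334654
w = -0.74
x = 1.87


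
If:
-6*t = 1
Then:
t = -1/6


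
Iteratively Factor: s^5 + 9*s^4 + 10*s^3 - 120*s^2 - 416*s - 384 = (s + 4)*(s^4 + 5*s^3 - 10*s^2 - 80*s - 96) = (s + 3)*(s + 4)*(s^3 + 2*s^2 - 16*s - 32) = (s - 4)*(s + 3)*(s + 4)*(s^2 + 6*s + 8) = (s - 4)*(s + 3)*(s + 4)^2*(s + 2)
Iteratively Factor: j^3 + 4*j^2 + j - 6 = (j + 3)*(j^2 + j - 2) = (j - 1)*(j + 3)*(j + 2)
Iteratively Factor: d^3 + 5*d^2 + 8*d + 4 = (d + 1)*(d^2 + 4*d + 4) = (d + 1)*(d + 2)*(d + 2)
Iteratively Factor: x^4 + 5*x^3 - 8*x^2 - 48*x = (x - 3)*(x^3 + 8*x^2 + 16*x) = x*(x - 3)*(x^2 + 8*x + 16) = x*(x - 3)*(x + 4)*(x + 4)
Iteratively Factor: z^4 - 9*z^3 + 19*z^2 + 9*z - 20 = (z - 1)*(z^3 - 8*z^2 + 11*z + 20) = (z - 4)*(z - 1)*(z^2 - 4*z - 5) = (z - 4)*(z - 1)*(z + 1)*(z - 5)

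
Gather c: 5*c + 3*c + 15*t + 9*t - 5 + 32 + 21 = 8*c + 24*t + 48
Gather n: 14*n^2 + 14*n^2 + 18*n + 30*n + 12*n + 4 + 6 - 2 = 28*n^2 + 60*n + 8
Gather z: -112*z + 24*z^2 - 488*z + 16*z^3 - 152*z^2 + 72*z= 16*z^3 - 128*z^2 - 528*z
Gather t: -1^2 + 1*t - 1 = t - 2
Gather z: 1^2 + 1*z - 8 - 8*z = -7*z - 7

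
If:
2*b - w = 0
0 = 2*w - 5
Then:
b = 5/4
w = 5/2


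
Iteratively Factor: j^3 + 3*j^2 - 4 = (j - 1)*(j^2 + 4*j + 4) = (j - 1)*(j + 2)*(j + 2)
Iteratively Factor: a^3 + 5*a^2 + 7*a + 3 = (a + 3)*(a^2 + 2*a + 1) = (a + 1)*(a + 3)*(a + 1)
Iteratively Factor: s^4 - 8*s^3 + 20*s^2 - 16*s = (s)*(s^3 - 8*s^2 + 20*s - 16) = s*(s - 2)*(s^2 - 6*s + 8) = s*(s - 2)^2*(s - 4)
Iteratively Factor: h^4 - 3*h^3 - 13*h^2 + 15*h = (h + 3)*(h^3 - 6*h^2 + 5*h) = h*(h + 3)*(h^2 - 6*h + 5) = h*(h - 1)*(h + 3)*(h - 5)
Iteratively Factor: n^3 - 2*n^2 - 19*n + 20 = (n - 5)*(n^2 + 3*n - 4) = (n - 5)*(n + 4)*(n - 1)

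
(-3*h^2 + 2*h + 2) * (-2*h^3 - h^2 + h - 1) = 6*h^5 - h^4 - 9*h^3 + 3*h^2 - 2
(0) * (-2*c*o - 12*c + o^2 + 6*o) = 0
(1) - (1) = 0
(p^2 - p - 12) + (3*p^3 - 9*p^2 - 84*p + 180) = 3*p^3 - 8*p^2 - 85*p + 168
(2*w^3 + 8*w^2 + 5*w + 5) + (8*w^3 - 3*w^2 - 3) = 10*w^3 + 5*w^2 + 5*w + 2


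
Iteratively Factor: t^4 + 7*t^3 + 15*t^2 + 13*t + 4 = (t + 1)*(t^3 + 6*t^2 + 9*t + 4) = (t + 1)^2*(t^2 + 5*t + 4) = (t + 1)^3*(t + 4)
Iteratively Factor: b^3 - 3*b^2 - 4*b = (b - 4)*(b^2 + b) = (b - 4)*(b + 1)*(b)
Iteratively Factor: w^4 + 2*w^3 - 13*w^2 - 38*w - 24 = (w + 3)*(w^3 - w^2 - 10*w - 8) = (w + 2)*(w + 3)*(w^2 - 3*w - 4) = (w + 1)*(w + 2)*(w + 3)*(w - 4)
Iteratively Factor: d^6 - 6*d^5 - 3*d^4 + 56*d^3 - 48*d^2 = (d)*(d^5 - 6*d^4 - 3*d^3 + 56*d^2 - 48*d) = d*(d + 3)*(d^4 - 9*d^3 + 24*d^2 - 16*d) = d*(d - 4)*(d + 3)*(d^3 - 5*d^2 + 4*d) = d*(d - 4)^2*(d + 3)*(d^2 - d) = d*(d - 4)^2*(d - 1)*(d + 3)*(d)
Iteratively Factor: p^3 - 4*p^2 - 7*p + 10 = (p - 1)*(p^2 - 3*p - 10) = (p - 5)*(p - 1)*(p + 2)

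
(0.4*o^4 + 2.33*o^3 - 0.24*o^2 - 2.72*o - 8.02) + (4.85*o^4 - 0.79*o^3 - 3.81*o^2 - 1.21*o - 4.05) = 5.25*o^4 + 1.54*o^3 - 4.05*o^2 - 3.93*o - 12.07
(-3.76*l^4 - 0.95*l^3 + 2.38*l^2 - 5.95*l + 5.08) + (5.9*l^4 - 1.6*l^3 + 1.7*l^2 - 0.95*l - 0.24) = 2.14*l^4 - 2.55*l^3 + 4.08*l^2 - 6.9*l + 4.84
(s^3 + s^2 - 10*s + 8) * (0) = 0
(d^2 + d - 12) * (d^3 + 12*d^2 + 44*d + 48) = d^5 + 13*d^4 + 44*d^3 - 52*d^2 - 480*d - 576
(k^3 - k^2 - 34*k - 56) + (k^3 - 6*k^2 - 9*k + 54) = 2*k^3 - 7*k^2 - 43*k - 2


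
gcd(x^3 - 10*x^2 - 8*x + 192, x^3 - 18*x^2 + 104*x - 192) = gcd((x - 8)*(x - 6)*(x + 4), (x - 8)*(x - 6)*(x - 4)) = x^2 - 14*x + 48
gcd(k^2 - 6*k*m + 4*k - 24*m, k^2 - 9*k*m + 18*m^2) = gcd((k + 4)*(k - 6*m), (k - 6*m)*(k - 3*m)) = k - 6*m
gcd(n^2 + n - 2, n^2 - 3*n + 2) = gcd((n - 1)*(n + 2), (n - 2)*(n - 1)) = n - 1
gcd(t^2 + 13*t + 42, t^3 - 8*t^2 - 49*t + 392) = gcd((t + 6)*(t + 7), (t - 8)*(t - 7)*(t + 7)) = t + 7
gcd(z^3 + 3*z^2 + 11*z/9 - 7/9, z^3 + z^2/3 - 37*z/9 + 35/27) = z^2 + 2*z - 7/9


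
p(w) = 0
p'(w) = 0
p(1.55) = 0.00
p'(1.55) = 0.00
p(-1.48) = 0.00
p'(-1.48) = 0.00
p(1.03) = 0.00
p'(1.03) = 0.00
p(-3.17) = 0.00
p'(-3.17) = 0.00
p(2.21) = 0.00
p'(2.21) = 0.00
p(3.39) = 0.00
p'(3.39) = 0.00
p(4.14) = 0.00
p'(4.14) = 0.00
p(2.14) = 0.00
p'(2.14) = 0.00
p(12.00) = 0.00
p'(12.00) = 0.00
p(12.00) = 0.00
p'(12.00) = 0.00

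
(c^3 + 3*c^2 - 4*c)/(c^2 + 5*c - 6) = c*(c + 4)/(c + 6)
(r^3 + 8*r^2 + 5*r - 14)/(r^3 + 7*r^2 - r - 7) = (r + 2)/(r + 1)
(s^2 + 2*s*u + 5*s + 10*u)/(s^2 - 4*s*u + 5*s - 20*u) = (s + 2*u)/(s - 4*u)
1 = 1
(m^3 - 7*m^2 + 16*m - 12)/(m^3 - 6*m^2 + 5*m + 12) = (m^2 - 4*m + 4)/(m^2 - 3*m - 4)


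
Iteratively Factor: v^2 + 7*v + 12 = (v + 4)*(v + 3)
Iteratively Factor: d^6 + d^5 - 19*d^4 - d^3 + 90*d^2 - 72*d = (d - 3)*(d^5 + 4*d^4 - 7*d^3 - 22*d^2 + 24*d) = (d - 3)*(d - 1)*(d^4 + 5*d^3 - 2*d^2 - 24*d) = d*(d - 3)*(d - 1)*(d^3 + 5*d^2 - 2*d - 24) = d*(d - 3)*(d - 2)*(d - 1)*(d^2 + 7*d + 12) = d*(d - 3)*(d - 2)*(d - 1)*(d + 3)*(d + 4)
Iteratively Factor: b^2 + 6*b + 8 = (b + 2)*(b + 4)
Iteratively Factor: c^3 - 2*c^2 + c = (c - 1)*(c^2 - c) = c*(c - 1)*(c - 1)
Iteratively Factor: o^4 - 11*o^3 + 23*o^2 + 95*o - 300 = (o + 3)*(o^3 - 14*o^2 + 65*o - 100) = (o - 5)*(o + 3)*(o^2 - 9*o + 20) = (o - 5)^2*(o + 3)*(o - 4)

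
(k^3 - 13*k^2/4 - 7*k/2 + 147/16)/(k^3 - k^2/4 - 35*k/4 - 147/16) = (2*k - 3)/(2*k + 3)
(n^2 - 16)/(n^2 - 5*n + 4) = (n + 4)/(n - 1)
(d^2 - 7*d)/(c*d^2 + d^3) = (d - 7)/(d*(c + d))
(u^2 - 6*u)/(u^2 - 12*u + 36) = u/(u - 6)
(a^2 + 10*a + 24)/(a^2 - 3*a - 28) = (a + 6)/(a - 7)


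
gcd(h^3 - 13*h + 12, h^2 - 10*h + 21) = h - 3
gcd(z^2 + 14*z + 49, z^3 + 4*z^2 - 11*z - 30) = 1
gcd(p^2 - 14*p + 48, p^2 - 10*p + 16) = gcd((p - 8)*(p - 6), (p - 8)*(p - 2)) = p - 8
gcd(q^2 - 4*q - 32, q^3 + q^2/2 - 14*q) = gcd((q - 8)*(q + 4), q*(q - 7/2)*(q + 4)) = q + 4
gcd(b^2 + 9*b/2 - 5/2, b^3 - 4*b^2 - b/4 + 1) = b - 1/2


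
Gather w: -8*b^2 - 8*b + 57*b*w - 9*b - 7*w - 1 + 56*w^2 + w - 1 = -8*b^2 - 17*b + 56*w^2 + w*(57*b - 6) - 2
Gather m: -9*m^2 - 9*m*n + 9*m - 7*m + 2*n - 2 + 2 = -9*m^2 + m*(2 - 9*n) + 2*n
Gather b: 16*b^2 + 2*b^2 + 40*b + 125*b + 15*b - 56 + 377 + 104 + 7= 18*b^2 + 180*b + 432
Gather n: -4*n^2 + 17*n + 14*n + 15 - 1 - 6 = -4*n^2 + 31*n + 8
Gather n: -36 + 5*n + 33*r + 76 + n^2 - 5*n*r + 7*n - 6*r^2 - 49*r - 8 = n^2 + n*(12 - 5*r) - 6*r^2 - 16*r + 32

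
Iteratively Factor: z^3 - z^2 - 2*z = (z + 1)*(z^2 - 2*z) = (z - 2)*(z + 1)*(z)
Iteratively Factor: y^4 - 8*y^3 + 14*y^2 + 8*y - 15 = (y - 1)*(y^3 - 7*y^2 + 7*y + 15) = (y - 1)*(y + 1)*(y^2 - 8*y + 15) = (y - 5)*(y - 1)*(y + 1)*(y - 3)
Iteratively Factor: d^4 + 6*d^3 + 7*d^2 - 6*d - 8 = (d - 1)*(d^3 + 7*d^2 + 14*d + 8) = (d - 1)*(d + 2)*(d^2 + 5*d + 4) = (d - 1)*(d + 2)*(d + 4)*(d + 1)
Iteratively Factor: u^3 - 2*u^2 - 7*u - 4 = (u - 4)*(u^2 + 2*u + 1) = (u - 4)*(u + 1)*(u + 1)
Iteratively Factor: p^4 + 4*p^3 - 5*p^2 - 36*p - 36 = (p - 3)*(p^3 + 7*p^2 + 16*p + 12) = (p - 3)*(p + 2)*(p^2 + 5*p + 6) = (p - 3)*(p + 2)*(p + 3)*(p + 2)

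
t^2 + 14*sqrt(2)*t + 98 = (t + 7*sqrt(2))^2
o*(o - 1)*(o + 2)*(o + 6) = o^4 + 7*o^3 + 4*o^2 - 12*o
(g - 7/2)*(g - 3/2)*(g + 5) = g^3 - 79*g/4 + 105/4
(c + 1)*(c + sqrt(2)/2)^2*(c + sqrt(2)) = c^4 + c^3 + 2*sqrt(2)*c^3 + 5*c^2/2 + 2*sqrt(2)*c^2 + sqrt(2)*c/2 + 5*c/2 + sqrt(2)/2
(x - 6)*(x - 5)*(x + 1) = x^3 - 10*x^2 + 19*x + 30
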